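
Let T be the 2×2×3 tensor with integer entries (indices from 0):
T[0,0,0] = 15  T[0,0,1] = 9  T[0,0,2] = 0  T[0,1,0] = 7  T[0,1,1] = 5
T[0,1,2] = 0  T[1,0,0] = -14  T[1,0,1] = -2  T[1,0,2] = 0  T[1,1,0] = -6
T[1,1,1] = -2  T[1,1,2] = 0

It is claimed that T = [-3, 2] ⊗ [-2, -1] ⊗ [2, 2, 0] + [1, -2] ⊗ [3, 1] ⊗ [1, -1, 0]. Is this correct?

Reconstruct entrywise from the claimed factors. For example, T[1,0,2] = 0 and Σₗ aₗ[1]bₗ[0]cₗ[2] = (2)·(-2)·(0) + (-2)·(3)·(0) = 0; checking all 12 entries, every one matches. The claim holds.

Yes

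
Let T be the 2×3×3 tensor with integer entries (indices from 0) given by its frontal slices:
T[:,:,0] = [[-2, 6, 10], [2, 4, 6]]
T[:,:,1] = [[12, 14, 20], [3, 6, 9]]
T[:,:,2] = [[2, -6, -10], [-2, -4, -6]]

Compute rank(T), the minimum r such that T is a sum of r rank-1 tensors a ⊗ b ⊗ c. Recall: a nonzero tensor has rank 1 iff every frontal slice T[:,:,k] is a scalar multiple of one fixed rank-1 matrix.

Lower bound: the mode-3 unfolding of T (rows indexed by k, columns by (i,j) = (0,0), (0,1), (0,2), (1,0), (1,1), (1,2)) is [[-2, 6, 10, 2, 4, 6], [12, 14, 20, 3, 6, 9], [2, -6, -10, -2, -4, -6]].
There the 2×2 minor on rows k ∈ {0, 1}, columns (i,j) ∈ {(0,0), (0,1)} is det [[-2, 6], [12, 14]] = -100 ≠ 0, so this unfolding has rank ≥ 2; CP rank is at least every unfolding rank, so rank(T) ≥ 2. (Flattening ranks never certify an upper bound on CP rank; for that we must actually write T with 2 rank-1 terms.)
Upper bound — finding two terms. Write S_k = T[:,:,k] for the frontal slices: S₀ = [[-2, 6, 10], [2, 4, 6]], S₁ = [[12, 14, 20], [3, 6, 9]], S₂ = [[2, -6, -10], [-2, -4, -6]].
If T = a₁ ⊗ b₁ ⊗ c₁ + a₂ ⊗ b₂ ⊗ c₂ then each S_k = c₁[k]·a₁b₁ᵀ + c₂[k]·a₂b₂ᵀ. S₀ and S₁ are linearly independent, so a₁b₁ᵀ and a₂b₂ᵀ must span the same plane of matrices: they are the rank-1 matrices of the form x·S₀ + y·S₁.
The 2×2 minor of x·S₀ + y·S₁ on rows {0,1}, columns {0,1} is −20·x² − 10·xy + 30·y² = (-10)·(2·x + 3·y)(x − y), vanishing at (x:y) = (3:-2) and (1:1).
M₁ = 3·S₀ − 2·S₁ = [[-30, -10, -10], [0, 0, 0]] = (-10)·[1, 0][3, 1, 1]ᵀ and M₂ = S₀ + S₁ = [[10, 20, 30], [5, 10, 15]] = 5·[2, 1][1, 2, 3]ᵀ, so take a₁ = [1, 0], b₁ = [3, 1, 1], a₂ = [2, 1], b₂ = [1, 2, 3].
Each slice is an integer combination of E₁ = a₁b₁ᵀ and E₂ = a₂b₂ᵀ: S₀ = −2·E₁ + 2·E₂, S₁ = 2·E₁ + 3·E₂, S₂ = 2·E₁ − 2·E₂; reading off coefficients, c₁ = [-2, 2, 2] and c₂ = [2, 3, -2].
Hence T = [1, 0] ⊗ [3, 1, 1] ⊗ [-2, 2, 2] + [2, 1] ⊗ [1, 2, 3] ⊗ [2, 3, -2], so rank(T) ≤ 2.
These bounds meet, so rank(T) = 2.
Check entry T[1,0,1] = 3: (0)·(3)·(2) + (1)·(1)·(3) = 3.

2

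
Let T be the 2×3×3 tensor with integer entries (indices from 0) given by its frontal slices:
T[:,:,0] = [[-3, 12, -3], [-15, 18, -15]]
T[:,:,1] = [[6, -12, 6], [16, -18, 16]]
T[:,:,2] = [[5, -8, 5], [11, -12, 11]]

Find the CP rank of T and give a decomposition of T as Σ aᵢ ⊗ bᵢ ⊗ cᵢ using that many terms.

Lower bound: the mode-3 unfolding of T (rows indexed by k, columns by (i,j) = (0,0), (0,1), (0,2), (1,0), (1,1), (1,2)) is [[-3, 12, -3, -15, 18, -15], [6, -12, 6, 16, -18, 16], [5, -8, 5, 11, -12, 11]].
There the 2×2 minor on rows k ∈ {0, 1}, columns (i,j) ∈ {(0,0), (0,1)} is det [[-3, 12], [6, -12]] = -36 ≠ 0, so this unfolding has rank ≥ 2; CP rank is at least every unfolding rank, so rank(T) ≥ 2. (Unfolding ranks only ever bound the CP rank from below — rank(T) can be strictly larger than all of them — so the matching upper bound has to come from an explicit 2-term decomposition.)
Upper bound — finding two terms. Write S_k = T[:,:,k] for the frontal slices: S₀ = [[-3, 12, -3], [-15, 18, -15]], S₁ = [[6, -12, 6], [16, -18, 16]], S₂ = [[5, -8, 5], [11, -12, 11]].
If T = a₁ ⊗ b₁ ⊗ c₁ + a₂ ⊗ b₂ ⊗ c₂ then each S_k = c₁[k]·a₁b₁ᵀ + c₂[k]·a₂b₂ᵀ. S₀ and S₁ are linearly independent, so a₁b₁ᵀ and a₂b₂ᵀ must span the same plane of matrices: they are the rank-1 matrices of the form x·S₀ + y·S₁.
The 2×2 minor of x·S₀ + y·S₁ on rows {0,1}, columns {0,1} is 126·x² − 210·xy + 84·y² = 42·(3·x − 2·y)(x − y), vanishing at (x:y) = (2:3) and (1:1).
M₁ = 2·S₀ + 3·S₁ = [[12, -12, 12], [18, -18, 18]] = 6·[2, 3][1, -1, 1]ᵀ and M₂ = S₀ + S₁ = [[3, 0, 3], [1, 0, 1]] = [3, 1][1, 0, 1]ᵀ, so take a₁ = [2, 3], b₁ = [1, -1, 1], a₂ = [3, 1], b₂ = [1, 0, 1].
Each slice is an integer combination of E₁ = a₁b₁ᵀ and E₂ = a₂b₂ᵀ: S₀ = −6·E₁ + 3·E₂, S₁ = 6·E₁ − 2·E₂, S₂ = 4·E₁ − E₂; reading off coefficients, c₁ = [-6, 6, 4] and c₂ = [3, -2, -1].
Hence T = [2, 3] ⊗ [1, -1, 1] ⊗ [-6, 6, 4] + [3, 1] ⊗ [1, 0, 1] ⊗ [3, -2, -1], so rank(T) ≤ 2.
These bounds meet, so rank(T) = 2.

rank(T) = 2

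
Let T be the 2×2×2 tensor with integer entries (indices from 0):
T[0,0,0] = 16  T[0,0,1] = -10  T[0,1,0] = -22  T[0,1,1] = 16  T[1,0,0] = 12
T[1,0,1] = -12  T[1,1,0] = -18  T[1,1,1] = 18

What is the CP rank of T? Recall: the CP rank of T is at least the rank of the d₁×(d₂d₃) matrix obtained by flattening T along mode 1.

2

Lower bound: the mode-1 unfolding of T (rows indexed by i, columns by (j,k) = (0,0), (0,1), (1,0), (1,1)) is [[16, -10, -22, 16], [12, -12, -18, 18]].
There the 2×2 minor on rows i ∈ {0, 1}, columns (j,k) ∈ {(0,0), (0,1)} is det [[16, -10], [12, -12]] = -72 ≠ 0, so this unfolding has rank ≥ 2; CP rank is at least every unfolding rank, so rank(T) ≥ 2. (This is only a lower bound: in general the CP rank may exceed every unfolding rank, so we still need to exhibit 2 rank-1 terms summing to T.)
Upper bound — finding two terms. Write S_k = T[:,:,k] for the frontal slices: S₀ = [[16, -22], [12, -18]], S₁ = [[-10, 16], [-12, 18]].
If T = a₁ ⊗ b₁ ⊗ c₁ + a₂ ⊗ b₂ ⊗ c₂ then each S_k = c₁[k]·a₁b₁ᵀ + c₂[k]·a₂b₂ᵀ. S₀ and S₁ are linearly independent, so a₁b₁ᵀ and a₂b₂ᵀ must span the same plane of matrices: they are the rank-1 matrices of the form x·S₀ + y·S₁.
det(x·S₀ + y·S₁) is −24·x² + 12·xy + 12·y² = (-12)·(x − y)(2·x + y), vanishing at (x:y) = (1:1) and (1:-2).
M₁ = S₀ + S₁ = [[6, -6], [0, 0]] = 6·[1, 0][1, -1]ᵀ and M₂ = S₀ − 2·S₁ = [[36, -54], [36, -54]] = 18·[1, 1][2, -3]ᵀ, so take a₁ = [1, 0], b₁ = [1, -1], a₂ = [1, 1], b₂ = [2, -3].
Each slice is an integer combination of E₁ = a₁b₁ᵀ and E₂ = a₂b₂ᵀ: S₀ = 4·E₁ + 6·E₂, S₁ = 2·E₁ − 6·E₂; reading off coefficients, c₁ = [4, 2] and c₂ = [6, -6].
Hence T = [1, 0] ⊗ [1, -1] ⊗ [4, 2] + [1, 1] ⊗ [2, -3] ⊗ [6, -6], so rank(T) ≤ 2.
These bounds meet, so rank(T) = 2.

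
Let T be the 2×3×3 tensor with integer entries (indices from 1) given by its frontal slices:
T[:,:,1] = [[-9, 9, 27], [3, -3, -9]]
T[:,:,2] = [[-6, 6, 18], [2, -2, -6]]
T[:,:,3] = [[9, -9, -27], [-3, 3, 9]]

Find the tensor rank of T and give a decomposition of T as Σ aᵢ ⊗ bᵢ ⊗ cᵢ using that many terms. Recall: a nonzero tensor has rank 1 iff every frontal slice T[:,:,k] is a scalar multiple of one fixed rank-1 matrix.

rank(T) = 1

Lower bound: T ≠ 0 (e.g. T[1,1,1] = -9), so rank(T) ≥ 1.
Upper bound: if T = a ⊗ b ⊗ c then every fibre of T is a multiple of the corresponding factor, so read the factors off the fibres through the nonzero entry T[1,1,1] = -9.
The mode-1 fibre T[:,1,1] = [-9, 3] gives a = [3, -1] (primitive direction); the mode-2 fibre T[1,:,1] = [-9, 9, 27] gives b = [1, -1, -3]; then c[k] = T[1,1,k] / (a[1]·b[1]) = [-9, -6, 9] / 3 = [-3, -2, 3].
Expanding [3, -1] ⊗ [1, -1, -3] ⊗ [-3, -2, 3] reproduces all 18 entries of T, so T = [3, -1] ⊗ [1, -1, -3] ⊗ [-3, -2, 3] and rank(T) ≤ 1.
These bounds meet, so rank(T) = 1.
Check entry T[2,3,3] = 9: (-1)·(-3)·(3) = 9.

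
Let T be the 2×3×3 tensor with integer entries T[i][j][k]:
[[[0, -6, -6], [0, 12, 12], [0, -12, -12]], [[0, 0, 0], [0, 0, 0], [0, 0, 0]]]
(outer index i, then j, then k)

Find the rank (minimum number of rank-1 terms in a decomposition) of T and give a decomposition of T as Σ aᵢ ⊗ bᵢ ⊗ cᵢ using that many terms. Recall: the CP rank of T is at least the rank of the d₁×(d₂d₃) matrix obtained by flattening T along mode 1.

rank(T) = 1

Lower bound: T ≠ 0 (e.g. T[0,0,1] = -6), so rank(T) ≥ 1.
Upper bound: if T = a ⊗ b ⊗ c then every fibre of T is a multiple of the corresponding factor, so read the factors off the fibres through the nonzero entry T[0,0,1] = -6.
The mode-1 fibre T[:,0,1] = [-6, 0] gives a = [1, 0] (primitive direction); the mode-2 fibre T[0,:,1] = [-6, 12, -12] gives b = [1, -2, 2]; then c[k] = T[0,0,k] / (a[0]·b[0]) = [0, -6, -6] / 1 = [0, -6, -6].
Expanding [1, 0] ⊗ [1, -2, 2] ⊗ [0, -6, -6] reproduces all 18 entries of T, so T = [1, 0] ⊗ [1, -2, 2] ⊗ [0, -6, -6] and rank(T) ≤ 1.
These bounds meet, so rank(T) = 1.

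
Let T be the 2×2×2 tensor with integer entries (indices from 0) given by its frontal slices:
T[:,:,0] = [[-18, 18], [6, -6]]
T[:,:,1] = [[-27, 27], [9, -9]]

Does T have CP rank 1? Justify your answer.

Yes

The mode-1 fibre T[:,0,0] = [-18, 6] gives a = [3, -1] (primitive direction); the mode-2 fibre T[0,:,0] = [-18, 18] gives b = [1, -1]; then c[k] = T[0,0,k] / (a[0]·b[0]) = [-18, -27] / 3 = [-6, -9].
Expanding [3, -1] ⊗ [1, -1] ⊗ [-6, -9] reproduces all 8 entries of T, so T = [3, -1] ⊗ [1, -1] ⊗ [-6, -9] and rank(T) ≤ 1.
Equivalently every frontal slice T[:,:,k] is c[k] times the rank-1 matrix [3, -1] ⊗ [1, -1]. So T has rank 1 (it is nonzero).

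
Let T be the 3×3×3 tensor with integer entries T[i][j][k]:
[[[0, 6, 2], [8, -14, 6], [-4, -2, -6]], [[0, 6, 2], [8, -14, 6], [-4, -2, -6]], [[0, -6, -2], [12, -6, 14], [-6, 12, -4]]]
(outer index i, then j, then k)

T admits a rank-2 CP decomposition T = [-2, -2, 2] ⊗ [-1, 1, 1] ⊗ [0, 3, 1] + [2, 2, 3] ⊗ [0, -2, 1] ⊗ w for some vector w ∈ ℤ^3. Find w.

w = [-2, 2, -2]

Subtract the known terms from T to get the rank-1 residual R = [2, 2, 3] ⊗ [0, -2, 1] ⊗ w, so R[i,j,k] = a[i]·b[j]·w[k]. Pick indices with nonzero a[0]·b[1] = (2)·(-2) = -4. Only the fibre through (0,1,·) is needed: R[0,1,:] = T[0,1,:] − Σₗ aₗ[0]bₗ[1]cₗ = [8, -14, 6] − (-2)·(1)·[0, 3, 1] = [8, -8, 8]. Then w[k] = R[0,1,k] / -4 for each k, giving w = [8, -8, 8] / -4 = [-2, 2, -2].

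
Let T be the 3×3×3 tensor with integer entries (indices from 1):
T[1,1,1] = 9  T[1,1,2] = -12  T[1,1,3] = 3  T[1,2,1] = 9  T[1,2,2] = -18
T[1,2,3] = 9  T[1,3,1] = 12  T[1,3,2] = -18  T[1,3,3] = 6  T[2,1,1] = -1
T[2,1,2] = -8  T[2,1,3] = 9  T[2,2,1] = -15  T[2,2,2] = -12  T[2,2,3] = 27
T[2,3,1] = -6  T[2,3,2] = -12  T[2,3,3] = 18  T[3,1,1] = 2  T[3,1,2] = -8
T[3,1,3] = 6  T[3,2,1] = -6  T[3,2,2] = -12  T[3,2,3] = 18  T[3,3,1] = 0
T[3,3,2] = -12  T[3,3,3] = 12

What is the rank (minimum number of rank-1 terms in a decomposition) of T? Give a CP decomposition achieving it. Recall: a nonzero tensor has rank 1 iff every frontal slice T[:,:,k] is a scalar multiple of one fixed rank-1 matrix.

rank(T) = 2

Lower bound: the mode-2 unfolding of T (rows indexed by j, columns by (i,k) = (1,1), (1,2), (1,3), (2,1), (2,2), (2,3), (3,1), (3,2), (3,3)) is [[9, -12, 3, -1, -8, 9, 2, -8, 6], [9, -18, 9, -15, -12, 27, -6, -12, 18], [12, -18, 6, -6, -12, 18, 0, -12, 12]].
There the 2×2 minor on rows j ∈ {1, 2}, columns (i,k) ∈ {(1,1), (1,2)} is det [[9, -12], [9, -18]] = -54 ≠ 0, so this unfolding has rank ≥ 2; CP rank is at least every unfolding rank, so rank(T) ≥ 2. (Flattening ranks never certify an upper bound on CP rank; for that we must actually write T with 2 rank-1 terms.)
Upper bound — finding two terms. Write S_k = T[:,:,k] for the frontal slices: S₁ = [[9, 9, 12], [-1, -15, -6], [2, -6, 0]], S₂ = [[-12, -18, -18], [-8, -12, -12], [-8, -12, -12]], S₃ = [[3, 9, 6], [9, 27, 18], [6, 18, 12]].
If T = a₁ ⊗ b₁ ⊗ c₁ + a₂ ⊗ b₂ ⊗ c₂ then each S_k = c₁[k]·a₁b₁ᵀ + c₂[k]·a₂b₂ᵀ. S₁ and S₂ are linearly independent, so a₁b₁ᵀ and a₂b₂ᵀ must span the same plane of matrices: they are the rank-1 matrices of the form x·S₁ + y·S₂.
The 2×2 minor of x·S₁ + y·S₂ on rows {1,2}, columns {1,2} is −126·x² + 126·xy = (-126)·(x − y)(x), vanishing at (x:y) = (1:1) and (0:1).
M₁ = S₁ + S₂ = [[-3, -9, -6], [-9, -27, -18], [-6, -18, -12]] = (-3)·[1, 3, 2][1, 3, 2]ᵀ and M₂ = S₂ = [[-12, -18, -18], [-8, -12, -12], [-8, -12, -12]] = (-2)·[3, 2, 2][2, 3, 3]ᵀ, so take a₁ = [1, 3, 2], b₁ = [1, 3, 2], a₂ = [3, 2, 2], b₂ = [2, 3, 3].
Each slice is an integer combination of E₁ = a₁b₁ᵀ and E₂ = a₂b₂ᵀ: S₁ = −3·E₁ + 2·E₂, S₂ = −2·E₂, S₃ = 3·E₁; reading off coefficients, c₁ = [-3, 0, 3] and c₂ = [2, -2, 0].
Hence T = [1, 3, 2] ⊗ [1, 3, 2] ⊗ [-3, 0, 3] + [3, 2, 2] ⊗ [2, 3, 3] ⊗ [2, -2, 0], so rank(T) ≤ 2.
These bounds meet, so rank(T) = 2.
Check entry T[3,2,2] = -12: (2)·(3)·(0) + (2)·(3)·(-2) = -12.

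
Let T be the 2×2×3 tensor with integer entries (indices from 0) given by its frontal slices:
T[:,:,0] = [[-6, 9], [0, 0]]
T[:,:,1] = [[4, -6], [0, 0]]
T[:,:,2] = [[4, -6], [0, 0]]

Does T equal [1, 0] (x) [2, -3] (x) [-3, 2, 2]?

Yes

Reconstruct entrywise from the claimed factors. For example, T[1,0,2] = 0 and Σₗ aₗ[1]bₗ[0]cₗ[2] = (0)·(2)·(2) = 0; checking all 12 entries, every one matches. The claim holds.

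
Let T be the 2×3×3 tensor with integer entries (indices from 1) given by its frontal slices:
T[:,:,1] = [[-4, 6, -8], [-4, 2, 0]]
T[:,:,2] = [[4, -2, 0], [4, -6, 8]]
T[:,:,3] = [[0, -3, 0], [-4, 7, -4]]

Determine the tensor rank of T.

3

Lower bound: the mode-2 unfolding of T (rows indexed by j, columns by (i,k) = (1,1), (1,2), (1,3), (2,1), (2,2), (2,3)) is [[-4, 4, 0, -4, 4, -4], [6, -2, -3, 2, -6, 7], [-8, 0, 0, 0, 8, -4]].
There the 3×3 minor on rows j ∈ {1, 2, 3}, columns (i,k) ∈ {(1,1), (1,2), (1,3)} is det [[-4, 4, 0], [6, -2, -3], [-8, 0, 0]] = 96 ≠ 0, so this unfolding has rank ≥ 3; CP rank is at least every unfolding rank, so rank(T) ≥ 3. (This is only a lower bound: in general the CP rank may exceed every unfolding rank, so we still need to exhibit 3 rank-1 terms summing to T.)
Upper bound: T is a sum of 3 rank-1 terms, T = [1, -1] (x) [0, 1, -2] (x) [2, 2, -1] + [1, -1] (x) [1, -2, 0] (x) [0, 0, 2] + [1, 1] (x) [1, -1, 1] (x) [-4, 4, -2] (written with every a and b primitive with positive leading entry and the scale carried by c; CP decompositions are not unique, and this one is verified by expanding entrywise), so rank(T) ≤ 3.
These bounds meet, so rank(T) = 3.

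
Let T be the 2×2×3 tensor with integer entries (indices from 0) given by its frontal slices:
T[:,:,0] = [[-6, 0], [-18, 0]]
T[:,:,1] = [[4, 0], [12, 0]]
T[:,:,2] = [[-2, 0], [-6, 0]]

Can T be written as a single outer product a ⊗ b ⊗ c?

If T = a ⊗ b ⊗ c then every fibre of T is a multiple of the corresponding factor, so read the factors off the fibres through the nonzero entry T[0,0,0] = -6.
The mode-1 fibre T[:,0,0] = [-6, -18] gives a = [1, 3] (primitive direction); the mode-2 fibre T[0,:,0] = [-6, 0] gives b = [1, 0]; then c[k] = T[0,0,k] / (a[0]·b[0]) = [-6, 4, -2] / 1 = [-6, 4, -2].
Expanding [1, 3] ⊗ [1, 0] ⊗ [-6, 4, -2] reproduces all 12 entries of T, so T = [1, 3] ⊗ [1, 0] ⊗ [-6, 4, -2] and rank(T) ≤ 1.
Equivalently every frontal slice T[:,:,k] is c[k] times the rank-1 matrix [1, 3] ⊗ [1, 0]. So T has rank 1 (it is nonzero).

Yes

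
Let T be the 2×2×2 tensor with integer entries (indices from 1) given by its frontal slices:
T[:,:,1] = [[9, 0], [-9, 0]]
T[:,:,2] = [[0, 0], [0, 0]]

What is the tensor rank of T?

1

Lower bound: T ≠ 0 (e.g. T[1,1,1] = 9), so rank(T) ≥ 1.
Upper bound: if T = a ∘ b ∘ c then every fibre of T is a multiple of the corresponding factor, so read the factors off the fibres through the nonzero entry T[1,1,1] = 9.
The mode-1 fibre T[:,1,1] = [9, -9] gives a = (1, -1) (primitive direction); the mode-2 fibre T[1,:,1] = [9, 0] gives b = (1, 0); then c[k] = T[1,1,k] / (a[1]·b[1]) = [9, 0] / 1 = (9, 0).
Expanding (1, -1) ∘ (1, 0) ∘ (9, 0) reproduces all 8 entries of T, so T = (1, -1) ∘ (1, 0) ∘ (9, 0) and rank(T) ≤ 1.
These bounds meet, so rank(T) = 1.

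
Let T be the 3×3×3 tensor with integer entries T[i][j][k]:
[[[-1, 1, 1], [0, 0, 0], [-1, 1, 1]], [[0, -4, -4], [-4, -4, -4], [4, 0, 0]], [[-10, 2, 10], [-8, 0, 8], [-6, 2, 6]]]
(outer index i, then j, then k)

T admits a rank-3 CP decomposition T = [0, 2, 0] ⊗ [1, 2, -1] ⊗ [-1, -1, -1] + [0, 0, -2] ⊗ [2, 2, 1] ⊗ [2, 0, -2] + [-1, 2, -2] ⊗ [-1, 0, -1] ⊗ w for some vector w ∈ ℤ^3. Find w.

Subtract the known terms from T to get the rank-1 residual R = [-1, 2, -2] ⊗ [-1, 0, -1] ⊗ w, so R[i,j,k] = a[i]·b[j]·w[k]. Pick indices with nonzero a[0]·b[0] = (-1)·(-1) = 1. Only the fibre through (0,0,·) is needed: R[0,0,:] = T[0,0,:] − Σₗ aₗ[0]bₗ[0]cₗ = [-1, 1, 1] − (0)·(1)·[-1, -1, -1] − (0)·(2)·[2, 0, -2] = [-1, 1, 1]. Then w[k] = R[0,0,k] / 1 for each k, giving w = [-1, 1, 1] / 1 = [-1, 1, 1].

w = [-1, 1, 1]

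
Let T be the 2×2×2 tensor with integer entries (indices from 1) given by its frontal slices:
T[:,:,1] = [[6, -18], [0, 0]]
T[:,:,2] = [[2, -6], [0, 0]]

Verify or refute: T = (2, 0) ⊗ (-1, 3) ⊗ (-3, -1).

Reconstruct entrywise from the claimed factors. For example, T[1,2,2] = -6 and Σₗ aₗ[1]bₗ[2]cₗ[2] = (2)·(3)·(-1) = -6; checking all 8 entries, every one matches. The claim holds.

Yes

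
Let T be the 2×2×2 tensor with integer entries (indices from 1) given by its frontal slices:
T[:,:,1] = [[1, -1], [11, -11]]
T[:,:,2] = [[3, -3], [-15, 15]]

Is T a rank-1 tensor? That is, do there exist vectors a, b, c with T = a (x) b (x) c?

No

The mode-3 unfolding of T (rows indexed by k, columns by (i,j) = (1,1), (1,2), (2,1), (2,2)) is [[1, -1, 11, -11], [3, -3, -15, 15]].
There the 2×2 minor on rows k ∈ {1, 2}, columns (i,j) ∈ {(1,1), (2,1)} is det [[1, 11], [3, -15]] = -48 ≠ 0, so this unfolding has rank ≥ 2; CP rank is at least every unfolding rank, so rank(T) ≥ 2.
In particular rank(T) ≥ 2 > 1, so T is not rank-1.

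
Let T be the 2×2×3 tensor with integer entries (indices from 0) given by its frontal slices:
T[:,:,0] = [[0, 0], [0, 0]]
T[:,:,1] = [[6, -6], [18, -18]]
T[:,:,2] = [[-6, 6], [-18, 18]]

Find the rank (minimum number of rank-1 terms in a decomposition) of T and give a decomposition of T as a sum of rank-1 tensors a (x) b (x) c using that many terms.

Lower bound: T ≠ 0 (e.g. T[0,0,1] = 6), so rank(T) ≥ 1.
Upper bound: the mode-1 fibre T[:,0,1] = [6, 18] gives a = [1, 3] (primitive direction); the mode-2 fibre T[0,:,1] = [6, -6] gives b = [1, -1]; then c[k] = T[0,0,k] / (a[0]·b[0]) = [0, 6, -6] / 1 = [0, 6, -6].
Expanding [1, 3] (x) [1, -1] (x) [0, 6, -6] reproduces all 12 entries of T, so T = [1, 3] (x) [1, -1] (x) [0, 6, -6] and rank(T) ≤ 1.
These bounds meet, so rank(T) = 1.

rank(T) = 1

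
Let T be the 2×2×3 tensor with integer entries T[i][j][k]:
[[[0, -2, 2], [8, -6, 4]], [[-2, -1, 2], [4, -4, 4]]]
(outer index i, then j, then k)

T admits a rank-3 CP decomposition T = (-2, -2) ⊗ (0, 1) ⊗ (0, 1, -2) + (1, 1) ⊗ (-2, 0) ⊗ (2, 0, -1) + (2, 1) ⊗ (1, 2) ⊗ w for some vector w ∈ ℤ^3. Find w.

w = (2, -1, 0)

Subtract the known terms from T to get the rank-1 residual R = (2, 1) ⊗ (1, 2) ⊗ w, so R[i,j,k] = a[i]·b[j]·w[k]. Pick indices with nonzero a[0]·b[0] = (2)·(1) = 2. Only the fibre through (0,0,·) is needed: R[0,0,:] = T[0,0,:] − Σₗ aₗ[0]bₗ[0]cₗ = [0, -2, 2] − (-2)·(0)·(0, 1, -2) − (1)·(-2)·(2, 0, -1) = [4, -2, 0]. Then w[k] = R[0,0,k] / 2 for each k, giving w = [4, -2, 0] / 2 = (2, -1, 0).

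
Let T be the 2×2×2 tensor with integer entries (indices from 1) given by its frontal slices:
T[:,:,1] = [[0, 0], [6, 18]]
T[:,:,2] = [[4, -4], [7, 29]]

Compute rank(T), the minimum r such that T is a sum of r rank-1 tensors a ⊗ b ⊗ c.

Lower bound: in the mode-2 unfolding of T (rows indexed by j, columns by (i,k)) the 2×2 minor on rows j ∈ {1, 2}, columns (i,k) ∈ {(1,2), (2,1)} is det [[4, 6], [-4, 18]] = 96 ≠ 0, so that unfolding has rank ≥ 2 and hence rank(T) ≥ 2 (CP rank is at least every unfolding rank, though it can be larger).
Upper bound: with S_k = T[:,:,k], the two rank-1 terms a₁b₁ᵀ, a₂b₂ᵀ are the rank-1 members of the pencil x·S₁ + y·S₂.
det(x·S₁ + y·S₂) is 96·xy + 144·y² = 48·(2·x + 3·y)(y), vanishing at (x:y) = (3:-2) and (1:0).
M₁ = 3·S₁ − 2·S₂ = [[-8, 8], [4, -4]] = (-4)·[2, -1][1, -1]ᵀ and M₂ = S₁ = [[0, 0], [6, 18]] = 6·[0, 1][1, 3]ᵀ, so take a₁ = [2, -1], b₁ = [1, -1], a₂ = [0, 1], b₂ = [1, 3].
Each slice is an integer combination of E₁ = a₁b₁ᵀ and E₂ = a₂b₂ᵀ: S₁ = 6·E₂, S₂ = 2·E₁ + 9·E₂; reading off coefficients, c₁ = [0, 2] and c₂ = [6, 9].
Hence T = [2, -1] ⊗ [1, -1] ⊗ [0, 2] + [0, 1] ⊗ [1, 3] ⊗ [6, 9], so rank(T) ≤ 2.
These bounds meet, so rank(T) = 2.

2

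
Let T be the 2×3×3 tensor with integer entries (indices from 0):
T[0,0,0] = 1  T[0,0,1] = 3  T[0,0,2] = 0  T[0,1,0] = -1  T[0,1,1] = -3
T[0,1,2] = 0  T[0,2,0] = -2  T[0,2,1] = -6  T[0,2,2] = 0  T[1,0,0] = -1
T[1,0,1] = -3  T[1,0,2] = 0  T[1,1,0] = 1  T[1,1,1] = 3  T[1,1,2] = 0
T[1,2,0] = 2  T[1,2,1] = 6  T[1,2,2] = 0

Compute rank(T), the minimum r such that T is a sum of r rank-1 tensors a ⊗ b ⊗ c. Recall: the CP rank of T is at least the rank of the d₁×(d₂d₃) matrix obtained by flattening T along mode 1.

1

Lower bound: T ≠ 0 (e.g. T[0,0,0] = 1), so rank(T) ≥ 1.
Upper bound: if T = a ⊗ b ⊗ c then every fibre of T is a multiple of the corresponding factor, so read the factors off the fibres through the nonzero entry T[0,0,0] = 1.
The mode-1 fibre T[:,0,0] = [1, -1] gives a = [1, -1] (primitive direction); the mode-2 fibre T[0,:,0] = [1, -1, -2] gives b = [1, -1, -2]; then c[k] = T[0,0,k] / (a[0]·b[0]) = [1, 3, 0] / 1 = [1, 3, 0].
Expanding [1, -1] ⊗ [1, -1, -2] ⊗ [1, 3, 0] reproduces all 18 entries of T, so T = [1, -1] ⊗ [1, -1, -2] ⊗ [1, 3, 0] and rank(T) ≤ 1.
These bounds meet, so rank(T) = 1.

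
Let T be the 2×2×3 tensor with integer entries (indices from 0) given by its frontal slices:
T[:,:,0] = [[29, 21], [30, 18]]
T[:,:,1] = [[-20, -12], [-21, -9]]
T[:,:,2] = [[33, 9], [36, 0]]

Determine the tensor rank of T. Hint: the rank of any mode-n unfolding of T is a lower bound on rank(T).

Lower bound: the mode-2 unfolding of T (rows indexed by j, columns by (i,k) = (0,0), (0,1), (0,2), (1,0), (1,1), (1,2)) is [[29, -20, 33, 30, -21, 36], [21, -12, 9, 18, -9, 0]].
There the 2×2 minor on rows j ∈ {0, 1}, columns (i,k) ∈ {(0,0), (0,1)} is det [[29, -20], [21, -12]] = 72 ≠ 0, so this unfolding has rank ≥ 2; CP rank is at least every unfolding rank, so rank(T) ≥ 2. (Unfolding ranks only ever bound the CP rank from below — rank(T) can be strictly larger than all of them — so the matching upper bound has to come from an explicit 2-term decomposition.)
Upper bound — finding two terms. Write S_k = T[:,:,k] for the frontal slices: S₀ = [[29, 21], [30, 18]], S₁ = [[-20, -12], [-21, -9]], S₂ = [[33, 9], [36, 0]].
If T = a₁ (x) b₁ (x) c₁ + a₂ (x) b₂ (x) c₂ then each S_k = c₁[k]·a₁b₁ᵀ + c₂[k]·a₂b₂ᵀ. S₀ and S₁ are linearly independent, so a₁b₁ᵀ and a₂b₂ᵀ must span the same plane of matrices: they are the rank-1 matrices of the form x·S₀ + y·S₁.
det(x·S₀ + y·S₁) is −108·x² + 180·xy − 72·y² = (-36)·(3·x − 2·y)(x − y), vanishing at (x:y) = (2:3) and (1:1).
M₁ = 2·S₀ + 3·S₁ = [[-2, 6], [-3, 9]] = −[2, 3][1, -3]ᵀ and M₂ = S₀ + S₁ = [[9, 9], [9, 9]] = 9·[1, 1][1, 1]ᵀ, so take a₁ = [2, 3], b₁ = [1, -3], a₂ = [1, 1], b₂ = [1, 1].
Each slice is an integer combination of E₁ = a₁b₁ᵀ and E₂ = a₂b₂ᵀ: S₀ = E₁ + 27·E₂, S₁ = −E₁ − 18·E₂, S₂ = 3·E₁ + 27·E₂; reading off coefficients, c₁ = [1, -1, 3] and c₂ = [27, -18, 27].
Hence T = [2, 3] (x) [1, -3] (x) [1, -1, 3] + [1, 1] (x) [1, 1] (x) [27, -18, 27], so rank(T) ≤ 2.
These bounds meet, so rank(T) = 2.
Check entry T[0,1,2] = 9: (2)·(-3)·(3) + (1)·(1)·(27) = 9.

2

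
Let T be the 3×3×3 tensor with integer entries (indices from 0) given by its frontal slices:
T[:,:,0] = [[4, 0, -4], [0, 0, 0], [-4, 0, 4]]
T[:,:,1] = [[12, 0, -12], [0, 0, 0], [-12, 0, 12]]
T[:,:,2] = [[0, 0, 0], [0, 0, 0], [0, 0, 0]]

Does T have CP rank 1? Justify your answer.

Yes

If T = a (x) b (x) c then every fibre of T is a multiple of the corresponding factor, so read the factors off the fibres through the nonzero entry T[0,0,0] = 4.
The mode-1 fibre T[:,0,0] = [4, 0, -4] gives a = [1, 0, -1] (primitive direction); the mode-2 fibre T[0,:,0] = [4, 0, -4] gives b = [1, 0, -1]; then c[k] = T[0,0,k] / (a[0]·b[0]) = [4, 12, 0] / 1 = [4, 12, 0].
Expanding [1, 0, -1] (x) [1, 0, -1] (x) [4, 12, 0] reproduces all 27 entries of T, so T = [1, 0, -1] (x) [1, 0, -1] (x) [4, 12, 0] and rank(T) ≤ 1.
Equivalently every frontal slice T[:,:,k] is c[k] times the rank-1 matrix [1, 0, -1] (x) [1, 0, -1]. So T has rank 1 (it is nonzero).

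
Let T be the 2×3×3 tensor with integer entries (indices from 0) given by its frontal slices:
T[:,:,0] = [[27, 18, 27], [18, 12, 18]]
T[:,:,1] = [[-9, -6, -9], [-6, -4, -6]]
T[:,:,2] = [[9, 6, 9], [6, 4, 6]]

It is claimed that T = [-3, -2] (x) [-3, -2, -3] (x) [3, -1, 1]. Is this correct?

Yes

Reconstruct entrywise from the claimed factors. For example, T[0,1,0] = 18 and Σₗ aₗ[0]bₗ[1]cₗ[0] = (-3)·(-2)·(3) = 18; checking all 18 entries, every one matches. The claim holds.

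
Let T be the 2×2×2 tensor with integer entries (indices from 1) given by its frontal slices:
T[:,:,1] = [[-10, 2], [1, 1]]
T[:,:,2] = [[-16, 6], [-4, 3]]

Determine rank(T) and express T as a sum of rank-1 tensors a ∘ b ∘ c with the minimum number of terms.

rank(T) = 2

Lower bound: the mode-3 unfolding of T (rows indexed by k, columns by (i,j) = (1,1), (1,2), (2,1), (2,2)) is [[-10, 2, 1, 1], [-16, 6, -4, 3]].
There the 2×2 minor on rows k ∈ {1, 2}, columns (i,j) ∈ {(1,1), (1,2)} is det [[-10, 2], [-16, 6]] = -28 ≠ 0, so this unfolding has rank ≥ 2; CP rank is at least every unfolding rank, so rank(T) ≥ 2. (Flattening ranks never certify an upper bound on CP rank; for that we must actually write T with 2 rank-1 terms.)
Upper bound — finding two terms. Write S_k = T[:,:,k] for the frontal slices: S₁ = [[-10, 2], [1, 1]], S₂ = [[-16, 6], [-4, 3]].
If T = a₁ ∘ b₁ ∘ c₁ + a₂ ∘ b₂ ∘ c₂ then each S_k = c₁[k]·a₁b₁ᵀ + c₂[k]·a₂b₂ᵀ. S₁ and S₂ are linearly independent, so a₁b₁ᵀ and a₂b₂ᵀ must span the same plane of matrices: they are the rank-1 matrices of the form x·S₁ + y·S₂.
det(x·S₁ + y·S₂) is −12·x² − 44·xy − 24·y² = (-4)·(x + 3·y)(3·x + 2·y), vanishing at (x:y) = (3:-1) and (2:-3).
M₁ = 3·S₁ − S₂ = [[-14, 0], [7, 0]] = (-7)·[2, -1][1, 0]ᵀ and M₂ = 2·S₁ − 3·S₂ = [[28, -14], [14, -7]] = 7·[2, 1][2, -1]ᵀ, so take a₁ = [2, -1], b₁ = [1, 0], a₂ = [2, 1], b₂ = [2, -1].
Each slice is an integer combination of E₁ = a₁b₁ᵀ and E₂ = a₂b₂ᵀ: S₁ = −3·E₁ − E₂, S₂ = −2·E₁ − 3·E₂; reading off coefficients, c₁ = [-3, -2] and c₂ = [-1, -3].
Hence T = [2, -1] ∘ [1, 0] ∘ [-3, -2] + [2, 1] ∘ [2, -1] ∘ [-1, -3], so rank(T) ≤ 2.
These bounds meet, so rank(T) = 2.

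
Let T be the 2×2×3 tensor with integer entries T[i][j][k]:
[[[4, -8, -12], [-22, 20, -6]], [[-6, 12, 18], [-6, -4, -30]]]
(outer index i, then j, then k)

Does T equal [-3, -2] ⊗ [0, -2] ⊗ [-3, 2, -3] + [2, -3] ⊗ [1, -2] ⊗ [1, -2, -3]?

Reconstruct entry (0,0,0) from the claimed factors: Σₗ aₗ[0]bₗ[0]cₗ[0] = (-3)·(0)·(-3) + (2)·(1)·(1) = 2, but T[0,0,0] = 4. The claim is false.

No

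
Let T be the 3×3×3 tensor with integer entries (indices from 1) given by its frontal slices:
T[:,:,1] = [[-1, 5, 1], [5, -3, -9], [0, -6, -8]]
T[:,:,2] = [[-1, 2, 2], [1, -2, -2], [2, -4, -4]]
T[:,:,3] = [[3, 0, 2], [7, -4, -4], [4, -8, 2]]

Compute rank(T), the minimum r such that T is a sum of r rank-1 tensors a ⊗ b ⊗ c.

3

Lower bound: the mode-3 unfolding of T (rows indexed by k, columns by (i,j) = (1,1), (1,2), (1,3), (2,1), (2,2), (2,3), (3,1), (3,2), (3,3)) is [[-1, 5, 1, 5, -3, -9, 0, -6, -8], [-1, 2, 2, 1, -2, -2, 2, -4, -4], [3, 0, 2, 7, -4, -4, 4, -8, 2]].
There the 3×3 minor on rows k ∈ {1, 2, 3}, columns (i,j) ∈ {(1,1), (1,2), (1,3)} is det [[-1, 5, 1], [-1, 2, 2], [3, 0, 2]] = 30 ≠ 0, so this unfolding has rank ≥ 3; CP rank is at least every unfolding rank, so rank(T) ≥ 3. (Flattening ranks never certify an upper bound on CP rank; for that we must actually write T with 3 rank-1 terms.)
Upper bound: T is a sum of 3 rank-1 terms, T = [1, -1, -2] ⊗ [1, -2, -2] ⊗ [-2, -1, -1] + [1, 1, 2] ⊗ [1, -1, 1] ⊗ [-1, 0, 2] + [1, 2, -1] ⊗ [1, 0, -1] ⊗ [2, 0, 2] (one valid choice — decompositions are not unique — normalised so each a, b is primitive with positive first nonzero entry; check it by expanding all entries), so rank(T) ≤ 3.
These bounds meet, so rank(T) = 3.
Check entry T[2,3,2] = -2: (-1)·(-2)·(-1) + (1)·(1)·(0) + (2)·(-1)·(0) = -2.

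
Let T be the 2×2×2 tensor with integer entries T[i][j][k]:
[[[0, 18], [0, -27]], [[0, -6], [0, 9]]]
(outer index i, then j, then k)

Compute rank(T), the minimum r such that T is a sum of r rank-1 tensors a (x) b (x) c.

1

Lower bound: T ≠ 0 (e.g. T[0,0,1] = 18), so rank(T) ≥ 1.
Upper bound: if T = a (x) b (x) c then every fibre of T is a multiple of the corresponding factor, so read the factors off the fibres through the nonzero entry T[0,0,1] = 18.
The mode-1 fibre T[:,0,1] = [18, -6] gives a = [3, -1] (primitive direction); the mode-2 fibre T[0,:,1] = [18, -27] gives b = [2, -3]; then c[k] = T[0,0,k] / (a[0]·b[0]) = [0, 18] / 6 = [0, 3].
Expanding [3, -1] (x) [2, -3] (x) [0, 3] reproduces all 8 entries of T, so T = [3, -1] (x) [2, -3] (x) [0, 3] and rank(T) ≤ 1.
These bounds meet, so rank(T) = 1.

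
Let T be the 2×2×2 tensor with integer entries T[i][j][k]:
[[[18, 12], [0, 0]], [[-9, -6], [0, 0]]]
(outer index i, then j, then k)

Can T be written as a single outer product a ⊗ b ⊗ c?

Yes

If T = a ⊗ b ⊗ c then every fibre of T is a multiple of the corresponding factor, so read the factors off the fibres through the nonzero entry T[0,0,0] = 18.
The mode-1 fibre T[:,0,0] = [18, -9] gives a = [2, -1] (primitive direction); the mode-2 fibre T[0,:,0] = [18, 0] gives b = [1, 0]; then c[k] = T[0,0,k] / (a[0]·b[0]) = [18, 12] / 2 = [9, 6].
Expanding [2, -1] ⊗ [1, 0] ⊗ [9, 6] reproduces all 8 entries of T, so T = [2, -1] ⊗ [1, 0] ⊗ [9, 6] and rank(T) ≤ 1.
Equivalently every frontal slice T[:,:,k] is c[k] times the rank-1 matrix [2, -1] ⊗ [1, 0]. So T has rank 1 (it is nonzero).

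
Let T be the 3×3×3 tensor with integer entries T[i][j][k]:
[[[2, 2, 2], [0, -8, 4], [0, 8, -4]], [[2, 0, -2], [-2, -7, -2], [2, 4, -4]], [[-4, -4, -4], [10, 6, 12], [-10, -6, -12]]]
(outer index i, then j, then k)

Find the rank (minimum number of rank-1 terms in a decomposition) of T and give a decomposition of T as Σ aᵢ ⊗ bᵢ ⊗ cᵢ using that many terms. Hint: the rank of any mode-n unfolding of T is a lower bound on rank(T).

Lower bound: in the mode-1 unfolding of T (rows indexed by i, columns by (j,k)) the 3×3 minor on rows i ∈ {0, 1, 2}, columns (j,k) ∈ {(0,0), (0,1), (1,0)} is det [[2, 2, 0], [2, 0, -2], [-4, -4, 10]] = -40 ≠ 0, so that unfolding has rank ≥ 3 and hence rank(T) ≥ 3 (CP rank is at least every unfolding rank, though it can be larger).
Upper bound: T is a sum of 3 rank-1 terms, T = (0, 1, 0) ⊗ (2, 1, 2) ⊗ (0, -1, -2) + (1, 1, -2) ⊗ (1, -2, 2) ⊗ (2, 2, 2) + (2, 1, 1) ⊗ (0, 1, -1) ⊗ (2, -2, 4) (one valid choice — decompositions are not unique — normalised so each a, b is primitive with positive first nonzero entry; check it by expanding all entries), so rank(T) ≤ 3.
These bounds meet, so rank(T) = 3.

rank(T) = 3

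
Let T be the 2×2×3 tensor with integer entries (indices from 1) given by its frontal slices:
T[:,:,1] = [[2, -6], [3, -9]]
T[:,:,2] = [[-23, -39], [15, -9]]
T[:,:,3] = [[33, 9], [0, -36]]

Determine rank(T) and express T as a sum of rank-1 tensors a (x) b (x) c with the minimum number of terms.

Lower bound: the mode-3 unfolding of T (rows indexed by k, columns by (i,j) = (1,1), (1,2), (2,1), (2,2)) is [[2, -6, 3, -9], [-23, -39, 15, -9], [33, 9, 0, -36]].
There the 2×2 minor on rows k ∈ {1, 2}, columns (i,j) ∈ {(1,1), (1,2)} is det [[2, -6], [-23, -39]] = -216 ≠ 0, so this unfolding has rank ≥ 2; CP rank is at least every unfolding rank, so rank(T) ≥ 2. (Flattening ranks never certify an upper bound on CP rank; for that we must actually write T with 2 rank-1 terms.)
Upper bound — finding two terms. Write S_k = T[:,:,k] for the frontal slices: S₁ = [[2, -6], [3, -9]], S₂ = [[-23, -39], [15, -9]], S₃ = [[33, 9], [0, -36]].
If T = a₁ (x) b₁ (x) c₁ + a₂ (x) b₂ (x) c₂ then each S_k = c₁[k]·a₁b₁ᵀ + c₂[k]·a₂b₂ᵀ. S₁ and S₂ are linearly independent, so a₁b₁ᵀ and a₂b₂ᵀ must span the same plane of matrices: they are the rank-1 matrices of the form x·S₁ + y·S₂.
det(x·S₁ + y·S₂) is 396·xy + 792·y² = 396·(x + 2·y)(y), vanishing at (x:y) = (2:-1) and (1:0).
M₁ = 2·S₁ − S₂ = [[27, 27], [-9, -9]] = 9·[3, -1][1, 1]ᵀ and M₂ = S₁ = [[2, -6], [3, -9]] = [2, 3][1, -3]ᵀ, so take a₁ = [3, -1], b₁ = [1, 1], a₂ = [2, 3], b₂ = [1, -3].
Each slice is an integer combination of E₁ = a₁b₁ᵀ and E₂ = a₂b₂ᵀ: S₁ = E₂, S₂ = −9·E₁ + 2·E₂, S₃ = 9·E₁ + 3·E₂; reading off coefficients, c₁ = [0, -9, 9] and c₂ = [1, 2, 3].
Hence T = [3, -1] (x) [1, 1] (x) [0, -9, 9] + [2, 3] (x) [1, -3] (x) [1, 2, 3], so rank(T) ≤ 2.
These bounds meet, so rank(T) = 2.

rank(T) = 2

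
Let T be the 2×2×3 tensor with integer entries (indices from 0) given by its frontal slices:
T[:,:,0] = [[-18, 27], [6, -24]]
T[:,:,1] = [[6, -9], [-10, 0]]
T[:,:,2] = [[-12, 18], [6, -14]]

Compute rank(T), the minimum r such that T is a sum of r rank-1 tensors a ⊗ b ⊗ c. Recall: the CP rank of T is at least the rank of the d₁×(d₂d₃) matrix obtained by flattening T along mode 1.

Lower bound: the mode-2 unfolding of T (rows indexed by j, columns by (i,k) = (0,0), (0,1), (0,2), (1,0), (1,1), (1,2)) is [[-18, 6, -12, 6, -10, 6], [27, -9, 18, -24, 0, -14]].
There the 2×2 minor on rows j ∈ {0, 1}, columns (i,k) ∈ {(0,0), (1,0)} is det [[-18, 6], [27, -24]] = 270 ≠ 0, so this unfolding has rank ≥ 2; CP rank is at least every unfolding rank, so rank(T) ≥ 2. (Unfolding ranks only ever bound the CP rank from below — rank(T) can be strictly larger than all of them — so the matching upper bound has to come from an explicit 2-term decomposition.)
Upper bound — finding two terms. Write S_k = T[:,:,k] for the frontal slices: S₀ = [[-18, 27], [6, -24]], S₁ = [[6, -9], [-10, 0]], S₂ = [[-12, 18], [6, -14]].
If T = a₁ ⊗ b₁ ⊗ c₁ + a₂ ⊗ b₂ ⊗ c₂ then each S_k = c₁[k]·a₁b₁ᵀ + c₂[k]·a₂b₂ᵀ. S₀ and S₁ are linearly independent, so a₁b₁ᵀ and a₂b₂ᵀ must span the same plane of matrices: they are the rank-1 matrices of the form x·S₀ + y·S₁.
det(x·S₀ + y·S₁) is 270·x² + 180·xy − 90·y² = 90·(3·x − y)(x + y), vanishing at (x:y) = (1:3) and (1:-1).
M₁ = S₀ + 3·S₁ = [[0, 0], [-24, -24]] = (-24)·(0, 1)(1, 1)ᵀ and M₂ = S₀ − S₁ = [[-24, 36], [16, -24]] = (-4)·(3, -2)(2, -3)ᵀ, so take a₁ = (0, 1), b₁ = (1, 1), a₂ = (3, -2), b₂ = (2, -3).
Each slice is an integer combination of E₁ = a₁b₁ᵀ and E₂ = a₂b₂ᵀ: S₀ = −6·E₁ − 3·E₂, S₁ = −6·E₁ + E₂, S₂ = −2·E₁ − 2·E₂; reading off coefficients, c₁ = (-6, -6, -2) and c₂ = (-3, 1, -2).
Hence T = (0, 1) ⊗ (1, 1) ⊗ (-6, -6, -2) + (3, -2) ⊗ (2, -3) ⊗ (-3, 1, -2), so rank(T) ≤ 2.
These bounds meet, so rank(T) = 2.

2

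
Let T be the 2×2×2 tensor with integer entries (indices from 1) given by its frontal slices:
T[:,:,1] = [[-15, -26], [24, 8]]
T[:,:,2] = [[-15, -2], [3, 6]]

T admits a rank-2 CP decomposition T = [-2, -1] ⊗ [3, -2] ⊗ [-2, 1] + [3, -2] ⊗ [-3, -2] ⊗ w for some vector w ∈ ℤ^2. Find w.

Subtract the known terms from T to get the rank-1 residual R = [3, -2] ⊗ [-3, -2] ⊗ w, so R[i,j,k] = a[i]·b[j]·w[k]. Pick indices with nonzero a[1]·b[1] = (3)·(-3) = -9. Only the fibre through (1,1,·) is needed: R[1,1,:] = T[1,1,:] − Σₗ aₗ[1]bₗ[1]cₗ = [-15, -15] − (-2)·(3)·[-2, 1] = [-27, -9]. Then w[k] = R[1,1,k] / -9 for each k, giving w = [-27, -9] / -9 = [3, 1].

w = [3, 1]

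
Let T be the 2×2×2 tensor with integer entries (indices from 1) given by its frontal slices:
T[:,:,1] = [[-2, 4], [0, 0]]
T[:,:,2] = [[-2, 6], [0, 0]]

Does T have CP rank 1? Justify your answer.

No

The mode-2 unfolding of T (rows indexed by j, columns by (i,k) = (1,1), (1,2), (2,1), (2,2)) is [[-2, -2, 0, 0], [4, 6, 0, 0]].
There the 2×2 minor on rows j ∈ {1, 2}, columns (i,k) ∈ {(1,1), (1,2)} is det [[-2, -2], [4, 6]] = -4 ≠ 0, so this unfolding has rank ≥ 2; CP rank is at least every unfolding rank, so rank(T) ≥ 2.
In particular rank(T) ≥ 2 > 1, so T is not rank-1.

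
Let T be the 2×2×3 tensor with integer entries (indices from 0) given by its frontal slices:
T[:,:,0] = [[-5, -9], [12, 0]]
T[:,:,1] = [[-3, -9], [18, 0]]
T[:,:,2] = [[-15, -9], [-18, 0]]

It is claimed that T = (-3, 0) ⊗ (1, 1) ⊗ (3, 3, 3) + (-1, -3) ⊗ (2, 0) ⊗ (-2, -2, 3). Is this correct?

No

Reconstruct entry (0,0,1) from the claimed factors: Σₗ aₗ[0]bₗ[0]cₗ[1] = (-3)·(1)·(3) + (-1)·(2)·(-2) = -5, but T[0,0,1] = -3. The claim is false.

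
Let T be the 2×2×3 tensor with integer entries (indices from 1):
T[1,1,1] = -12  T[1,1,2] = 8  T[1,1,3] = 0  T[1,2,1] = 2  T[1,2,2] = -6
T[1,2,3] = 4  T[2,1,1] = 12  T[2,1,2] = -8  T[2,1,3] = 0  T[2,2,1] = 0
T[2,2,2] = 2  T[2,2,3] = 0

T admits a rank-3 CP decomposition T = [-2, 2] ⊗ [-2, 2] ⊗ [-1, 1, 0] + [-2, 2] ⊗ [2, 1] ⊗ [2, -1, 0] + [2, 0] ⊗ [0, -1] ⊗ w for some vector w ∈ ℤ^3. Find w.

w = [-1, 2, -2]

Subtract the known terms from T to get the rank-1 residual R = [2, 0] ⊗ [0, -1] ⊗ w, so R[i,j,k] = a[i]·b[j]·w[k]. Pick indices with nonzero a[1]·b[2] = (2)·(-1) = -2. Only the fibre through (1,2,·) is needed: R[1,2,:] = T[1,2,:] − Σₗ aₗ[1]bₗ[2]cₗ = [2, -6, 4] − (-2)·(2)·[-1, 1, 0] − (-2)·(1)·[2, -1, 0] = [2, -4, 4]. Then w[k] = R[1,2,k] / -2 for each k, giving w = [2, -4, 4] / -2 = [-1, 2, -2].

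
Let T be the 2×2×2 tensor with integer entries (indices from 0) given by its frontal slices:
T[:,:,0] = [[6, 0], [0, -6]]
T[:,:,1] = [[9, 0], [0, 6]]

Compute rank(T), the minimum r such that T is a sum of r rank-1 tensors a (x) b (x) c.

2

Lower bound: in the mode-1 unfolding of T (rows indexed by i, columns by (j,k)) the 2×2 minor on rows i ∈ {0, 1}, columns (j,k) ∈ {(0,0), (1,0)} is det [[6, 0], [0, -6]] = -36 ≠ 0, so that unfolding has rank ≥ 2 and hence rank(T) ≥ 2 (CP rank is at least every unfolding rank, though it can be larger).
Upper bound: with S_k = T[:,:,k], the two rank-1 terms a₁b₁ᵀ, a₂b₂ᵀ are the rank-1 members of the pencil x·S₀ + y·S₁.
det(x·S₀ + y·S₁) is −36·x² − 18·xy + 54·y² = (-18)·(2·x + 3·y)(x − y), vanishing at (x:y) = (3:-2) and (1:1).
M₁ = 3·S₀ − 2·S₁ = [[0, 0], [0, -30]] = (-30)·(0, 1)(0, 1)ᵀ and M₂ = S₀ + S₁ = [[15, 0], [0, 0]] = 15·(1, 0)(1, 0)ᵀ, so take a₁ = (0, 1), b₁ = (0, 1), a₂ = (1, 0), b₂ = (1, 0).
Each slice is an integer combination of E₁ = a₁b₁ᵀ and E₂ = a₂b₂ᵀ: S₀ = −6·E₁ + 6·E₂, S₁ = 6·E₁ + 9·E₂; reading off coefficients, c₁ = (-6, 6) and c₂ = (6, 9).
Hence T = (0, 1) (x) (0, 1) (x) (-6, 6) + (1, 0) (x) (1, 0) (x) (6, 9), so rank(T) ≤ 2.
These bounds meet, so rank(T) = 2.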